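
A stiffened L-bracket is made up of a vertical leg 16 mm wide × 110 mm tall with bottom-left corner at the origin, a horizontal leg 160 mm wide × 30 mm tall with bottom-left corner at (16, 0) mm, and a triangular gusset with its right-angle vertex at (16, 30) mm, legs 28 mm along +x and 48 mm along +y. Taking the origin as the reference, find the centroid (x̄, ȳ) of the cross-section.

x̄ = 68.02 mm, ȳ = 27.62 mm

vertical leg: A = 16 × 110 = 1760.00, centroid at (8.00, 55.00).
horizontal leg: A = 160 × 30 = 4800.00, centroid at (96.00, 15.00).
gusset: A = ½·28·48 = 672.00, centroid at (25.33, 46.00).
ΣA = 7232.00 mm², ΣAx̄ = 491904.00 mm³, ΣAȳ = 199712.00 mm³.
x̄ = 491904.00/7232.00 = 68.02 mm; ȳ = 199712.00/7232.00 = 27.62 mm.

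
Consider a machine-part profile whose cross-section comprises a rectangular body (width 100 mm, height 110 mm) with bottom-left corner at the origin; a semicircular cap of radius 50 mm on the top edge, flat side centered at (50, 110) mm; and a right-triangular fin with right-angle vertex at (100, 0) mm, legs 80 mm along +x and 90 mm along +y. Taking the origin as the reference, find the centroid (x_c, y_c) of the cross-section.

x_c = 64.90 mm, y_c = 66.30 mm

rectangular body: A = 100 × 110 = 11000.00, centroid at (50.00, 55.00).
semicircular top: A = ½π·50² = 3926.99, centroid at (50.00, 131.22).
triangular fin: A = ½·80·90 = 3600.00, centroid at (126.67, 30.00).
ΣA = 18526.99 mm², ΣAx_c = 1202349.54 mm³, ΣAy_c = 1228302.32 mm³.
x_c = 1202349.54/18526.99 = 64.90 mm; y_c = 1228302.32/18526.99 = 66.30 mm.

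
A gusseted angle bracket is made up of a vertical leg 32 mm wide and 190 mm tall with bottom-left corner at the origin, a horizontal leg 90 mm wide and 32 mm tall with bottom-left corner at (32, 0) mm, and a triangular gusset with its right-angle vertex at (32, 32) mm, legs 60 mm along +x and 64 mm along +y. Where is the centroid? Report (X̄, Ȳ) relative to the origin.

vertical leg: A = 32 × 190 = 6080.00, centroid at (16.00, 95.00).
horizontal leg: A = 90 × 32 = 2880.00, centroid at (77.00, 16.00).
gusset: A = ½·60·64 = 1920.00, centroid at (52.00, 53.33).
ΣA = 10880.00 mm², ΣAX̄ = 418880.00 mm³, ΣAȲ = 726080.00 mm³.
X̄ = 418880.00/10880.00 = 38.50 mm; Ȳ = 726080.00/10880.00 = 66.74 mm.

X̄ = 38.50 mm, Ȳ = 66.74 mm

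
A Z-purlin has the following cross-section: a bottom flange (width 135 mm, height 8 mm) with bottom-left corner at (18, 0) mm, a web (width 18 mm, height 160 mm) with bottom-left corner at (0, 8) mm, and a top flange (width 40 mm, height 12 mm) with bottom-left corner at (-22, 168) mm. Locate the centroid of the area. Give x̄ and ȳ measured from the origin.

x̄ = 26.42 mm, ȳ = 76.86 mm

bottom flange: A = 135 × 8 = 1080.00, centroid at (85.50, 4.00).
web: A = 18 × 160 = 2880.00, centroid at (9.00, 88.00).
top flange: A = 40 × 12 = 480.00, centroid at (-2.00, 174.00).
ΣA = 4440.00 mm², ΣAx̄ = 117300.00 mm³, ΣAȳ = 341280.00 mm³.
x̄ = 117300.00/4440.00 = 26.42 mm; ȳ = 341280.00/4440.00 = 76.86 mm.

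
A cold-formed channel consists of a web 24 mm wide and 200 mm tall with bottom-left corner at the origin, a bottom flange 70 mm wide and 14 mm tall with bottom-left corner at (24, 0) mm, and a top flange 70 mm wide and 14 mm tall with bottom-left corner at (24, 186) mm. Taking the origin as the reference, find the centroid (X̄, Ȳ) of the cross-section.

X̄ = 25.63 mm, Ȳ = 100.00 mm

web: A = 24 × 200 = 4800.00, centroid at (12.00, 100.00).
bottom flange: A = 70 × 14 = 980.00, centroid at (59.00, 7.00).
top flange: A = 70 × 14 = 980.00, centroid at (59.00, 193.00).
ΣA = 6760.00 mm², ΣAX̄ = 173240.00 mm³, ΣAȲ = 676000.00 mm³.
X̄ = 173240.00/6760.00 = 25.63 mm; Ȳ = 676000.00/6760.00 = 100.00 mm.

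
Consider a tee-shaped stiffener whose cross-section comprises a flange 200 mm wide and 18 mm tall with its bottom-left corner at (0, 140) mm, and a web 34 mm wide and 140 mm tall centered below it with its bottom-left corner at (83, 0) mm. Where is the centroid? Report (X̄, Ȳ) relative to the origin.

Part | A | x̄ᵢ | ȳᵢ | A·x̄ᵢ | A·ȳᵢ
web | 4760.00 | 100.00 | 70.00 | 476000.00 | 333200.00
flange | 3600.00 | 100.00 | 149.00 | 360000.00 | 536400.00
Σ | 8360.00 |  |  | 836000.00 | 869600.00
X̄ = 836000.00 / 8360.00 = 100.00 mm
Ȳ = 869600.00 / 8360.00 = 104.02 mm

X̄ = 100.00 mm, Ȳ = 104.02 mm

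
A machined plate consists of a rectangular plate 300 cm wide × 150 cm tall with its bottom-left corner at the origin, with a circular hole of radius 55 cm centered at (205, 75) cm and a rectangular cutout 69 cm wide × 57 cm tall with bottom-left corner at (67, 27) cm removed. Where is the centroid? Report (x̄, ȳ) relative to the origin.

x̄ = 139.48 cm, ȳ = 77.43 cm

plate: A = 300 × 150 = 45000.00, centroid at (150.00, 75.00).
hole 1: A = −π·55² = -9503.32, centroid at (205.00, 75.00).
hole 2: A = −(69 × 57) = -3933.00, centroid at (101.50, 55.50).
ΣA = 31563.68 cm², ΣAx̄ = 4402620.36 cm³, ΣAȳ = 2443969.67 cm³.
x̄ = 4402620.36/31563.68 = 139.48 cm; ȳ = 2443969.67/31563.68 = 77.43 cm.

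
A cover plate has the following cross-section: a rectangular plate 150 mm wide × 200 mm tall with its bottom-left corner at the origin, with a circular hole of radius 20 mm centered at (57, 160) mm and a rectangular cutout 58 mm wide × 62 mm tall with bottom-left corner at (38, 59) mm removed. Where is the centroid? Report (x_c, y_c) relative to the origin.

plate: A = 150 × 200 = 30000.00, centroid at (75.00, 100.00).
hole 1: A = −π·20² = -1256.64, centroid at (57.00, 160.00).
hole 2: A = −(58 × 62) = -3596.00, centroid at (67.00, 90.00).
ΣA = 25147.36 mm²
ΣAx_c = (30000.00)(75.00) + (-1256.64)(57.00) + (-3596.00)(67.00) = 1937439.69 mm³
ΣAy_c = (30000.00)(100.00) + (-1256.64)(160.00) + (-3596.00)(90.00) = 2475298.07 mm³
x_c = 1937439.69 / 25147.36 = 77.04 mm
y_c = 2475298.07 / 25147.36 = 98.43 mm

x_c = 77.04 mm, y_c = 98.43 mm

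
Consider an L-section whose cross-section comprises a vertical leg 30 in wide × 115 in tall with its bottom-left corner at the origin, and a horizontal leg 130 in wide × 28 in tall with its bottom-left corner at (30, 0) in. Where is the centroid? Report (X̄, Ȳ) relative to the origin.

X̄ = 56.07 in, Ȳ = 35.17 in

vertical leg: A = 30 × 115 = 3450.00, centroid at (15.00, 57.50).
horizontal leg: A = 130 × 28 = 3640.00, centroid at (95.00, 14.00).
ΣA = 7090.00 in²
ΣAX̄ = (3450.00)(15.00) + (3640.00)(95.00) = 397550.00 in³
ΣAȲ = (3450.00)(57.50) + (3640.00)(14.00) = 249335.00 in³
X̄ = 397550.00 / 7090.00 = 56.07 in
Ȳ = 249335.00 / 7090.00 = 35.17 in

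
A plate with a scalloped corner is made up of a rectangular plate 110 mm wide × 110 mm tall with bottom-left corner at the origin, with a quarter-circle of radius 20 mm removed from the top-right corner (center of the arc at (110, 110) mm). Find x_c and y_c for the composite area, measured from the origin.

Part | A | x̄ᵢ | ȳᵢ | A·x̄ᵢ | A·ȳᵢ
plate | 12100.00 | 55.00 | 55.00 | 665500.00 | 665500.00
removed quarter-circle | -314.16 | 101.51 | 101.51 | -31890.85 | -31890.85
Σ | 11785.84 |  |  | 633609.15 | 633609.15
x_c = 633609.15 / 11785.84 = 53.76 mm
y_c = 633609.15 / 11785.84 = 53.76 mm

x_c = 53.76 mm, y_c = 53.76 mm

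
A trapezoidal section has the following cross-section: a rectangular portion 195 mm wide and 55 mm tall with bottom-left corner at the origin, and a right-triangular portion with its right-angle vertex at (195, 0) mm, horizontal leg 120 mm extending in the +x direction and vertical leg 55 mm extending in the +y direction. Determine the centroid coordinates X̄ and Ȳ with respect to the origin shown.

Part | A | x̄ᵢ | ȳᵢ | A·x̄ᵢ | A·ȳᵢ
rectangular portion | 10725.00 | 97.50 | 27.50 | 1045687.50 | 294937.50
triangular portion | 3300.00 | 235.00 | 18.33 | 775500.00 | 60500.00
Σ | 14025.00 |  |  | 1821187.50 | 355437.50
X̄ = 1821187.50 / 14025.00 = 129.85 mm
Ȳ = 355437.50 / 14025.00 = 25.34 mm

X̄ = 129.85 mm, Ȳ = 25.34 mm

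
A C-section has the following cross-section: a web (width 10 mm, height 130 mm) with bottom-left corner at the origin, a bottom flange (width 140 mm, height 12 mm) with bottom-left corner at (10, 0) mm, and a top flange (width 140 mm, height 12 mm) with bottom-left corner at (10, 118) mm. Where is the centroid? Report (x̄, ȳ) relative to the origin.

x̄ = 59.08 mm, ȳ = 65.00 mm

web: A = 10 × 130 = 1300.00, centroid at (5.00, 65.00).
bottom flange: A = 140 × 12 = 1680.00, centroid at (80.00, 6.00).
top flange: A = 140 × 12 = 1680.00, centroid at (80.00, 124.00).
ΣA = 4660.00 mm²
ΣAx̄ = (1300.00)(5.00) + (1680.00)(80.00) + (1680.00)(80.00) = 275300.00 mm³
ΣAȳ = (1300.00)(65.00) + (1680.00)(6.00) + (1680.00)(124.00) = 302900.00 mm³
x̄ = 275300.00 / 4660.00 = 59.08 mm
ȳ = 302900.00 / 4660.00 = 65.00 mm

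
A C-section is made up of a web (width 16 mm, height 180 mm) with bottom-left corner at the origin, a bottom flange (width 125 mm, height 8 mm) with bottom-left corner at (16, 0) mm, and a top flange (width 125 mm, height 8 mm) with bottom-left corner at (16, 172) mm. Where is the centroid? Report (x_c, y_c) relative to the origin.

web: A = 16 × 180 = 2880.00, centroid at (8.00, 90.00).
bottom flange: A = 125 × 8 = 1000.00, centroid at (78.50, 4.00).
top flange: A = 125 × 8 = 1000.00, centroid at (78.50, 176.00).
ΣA = 4880.00 mm², ΣAx_c = 180040.00 mm³, ΣAy_c = 439200.00 mm³.
x_c = 180040.00/4880.00 = 36.89 mm; y_c = 439200.00/4880.00 = 90.00 mm.

x_c = 36.89 mm, y_c = 90.00 mm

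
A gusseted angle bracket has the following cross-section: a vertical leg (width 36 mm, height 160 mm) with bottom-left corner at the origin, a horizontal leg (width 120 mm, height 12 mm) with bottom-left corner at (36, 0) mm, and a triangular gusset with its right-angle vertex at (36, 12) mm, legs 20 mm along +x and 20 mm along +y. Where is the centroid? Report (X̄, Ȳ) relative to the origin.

Part | A | x̄ᵢ | ȳᵢ | A·x̄ᵢ | A·ȳᵢ
vertical leg | 5760.00 | 18.00 | 80.00 | 103680.00 | 460800.00
horizontal leg | 1440.00 | 96.00 | 6.00 | 138240.00 | 8640.00
gusset | 200.00 | 42.67 | 18.67 | 8533.33 | 3733.33
Σ | 7400.00 |  |  | 250453.33 | 473173.33
X̄ = 250453.33 / 7400.00 = 33.85 mm
Ȳ = 473173.33 / 7400.00 = 63.94 mm

X̄ = 33.85 mm, Ȳ = 63.94 mm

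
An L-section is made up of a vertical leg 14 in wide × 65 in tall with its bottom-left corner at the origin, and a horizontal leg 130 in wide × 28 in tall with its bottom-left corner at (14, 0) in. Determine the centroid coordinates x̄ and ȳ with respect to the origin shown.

x̄ = 64.60 in, ȳ = 17.70 in

Part | A | x̄ᵢ | ȳᵢ | A·x̄ᵢ | A·ȳᵢ
vertical leg | 910.00 | 7.00 | 32.50 | 6370.00 | 29575.00
horizontal leg | 3640.00 | 79.00 | 14.00 | 287560.00 | 50960.00
Σ | 4550.00 |  |  | 293930.00 | 80535.00
x̄ = 293930.00 / 4550.00 = 64.60 in
ȳ = 80535.00 / 4550.00 = 17.70 in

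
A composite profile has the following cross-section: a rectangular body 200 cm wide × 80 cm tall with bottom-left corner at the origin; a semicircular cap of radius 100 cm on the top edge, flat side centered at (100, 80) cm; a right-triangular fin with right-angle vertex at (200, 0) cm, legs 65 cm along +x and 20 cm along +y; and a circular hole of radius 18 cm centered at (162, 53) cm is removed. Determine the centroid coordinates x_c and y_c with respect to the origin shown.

rectangular body: A = 200 × 80 = 16000.00, centroid at (100.00, 40.00).
semicircular top: A = ½π·100² = 15707.96, centroid at (100.00, 122.44).
triangular fin: A = ½·65·20 = 650.00, centroid at (221.67, 6.67).
hole: A = −π·18² = -1017.88, centroid at (162.00, 53.00).
ΣA = 31340.09 cm²
ΣAx_c = (16000.00)(100.00) + (15707.96)(100.00) + (650.00)(221.67) + (-1017.88)(162.00) = 3149983.74 cm³
ΣAy_c = (16000.00)(40.00) + (15707.96)(122.44) + (650.00)(6.67) + (-1017.88)(53.00) = 2513689.63 cm³
x_c = 3149983.74 / 31340.09 = 100.51 cm
y_c = 2513689.63 / 31340.09 = 80.21 cm

x_c = 100.51 cm, y_c = 80.21 cm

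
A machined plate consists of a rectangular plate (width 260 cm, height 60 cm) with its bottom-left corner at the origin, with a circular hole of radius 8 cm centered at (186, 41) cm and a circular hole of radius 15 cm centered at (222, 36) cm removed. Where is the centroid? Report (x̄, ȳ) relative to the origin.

Part | A | x̄ᵢ | ȳᵢ | A·x̄ᵢ | A·ȳᵢ
plate | 15600.00 | 130.00 | 30.00 | 2028000.00 | 468000.00
hole 1 | -201.06 | 186.00 | 41.00 | -37397.52 | -8243.54
hole 2 | -706.86 | 222.00 | 36.00 | -156922.55 | -25446.90
Σ | 14692.08 |  |  | 1833679.93 | 434309.56
x̄ = 1833679.93 / 14692.08 = 124.81 cm
ȳ = 434309.56 / 14692.08 = 29.56 cm

x̄ = 124.81 cm, ȳ = 29.56 cm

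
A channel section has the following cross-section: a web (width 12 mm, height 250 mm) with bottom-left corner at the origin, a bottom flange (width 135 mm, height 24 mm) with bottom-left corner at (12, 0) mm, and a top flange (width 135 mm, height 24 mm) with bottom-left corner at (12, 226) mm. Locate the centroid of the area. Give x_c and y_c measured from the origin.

web: A = 12 × 250 = 3000.00, centroid at (6.00, 125.00).
bottom flange: A = 135 × 24 = 3240.00, centroid at (79.50, 12.00).
top flange: A = 135 × 24 = 3240.00, centroid at (79.50, 238.00).
ΣA = 9480.00 mm²
ΣAx_c = (3000.00)(6.00) + (3240.00)(79.50) + (3240.00)(79.50) = 533160.00 mm³
ΣAy_c = (3000.00)(125.00) + (3240.00)(12.00) + (3240.00)(238.00) = 1185000.00 mm³
x_c = 533160.00 / 9480.00 = 56.24 mm
y_c = 1185000.00 / 9480.00 = 125.00 mm

x_c = 56.24 mm, y_c = 125.00 mm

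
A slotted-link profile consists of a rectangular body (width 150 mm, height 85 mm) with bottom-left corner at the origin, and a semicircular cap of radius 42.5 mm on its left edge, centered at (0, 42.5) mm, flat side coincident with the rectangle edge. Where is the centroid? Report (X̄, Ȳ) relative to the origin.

Part | A | x̄ᵢ | ȳᵢ | A·x̄ᵢ | A·ȳᵢ
rectangular body | 12750.00 | 75.00 | 42.50 | 956250.00 | 541875.00
semicircular end | 2837.25 | -18.04 | 42.50 | -51177.08 | 120583.16
Σ | 15587.25 |  |  | 905072.92 | 662458.16
X̄ = 905072.92 / 15587.25 = 58.06 mm
Ȳ = 662458.16 / 15587.25 = 42.50 mm

X̄ = 58.06 mm, Ȳ = 42.50 mm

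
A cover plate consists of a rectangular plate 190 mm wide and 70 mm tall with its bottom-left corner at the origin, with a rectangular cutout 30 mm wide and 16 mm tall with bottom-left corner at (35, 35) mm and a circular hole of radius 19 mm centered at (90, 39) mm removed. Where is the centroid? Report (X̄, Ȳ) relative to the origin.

X̄ = 97.33 mm, Ȳ = 34.28 mm

plate: A = 190 × 70 = 13300.00, centroid at (95.00, 35.00).
hole 1: A = −(30 × 16) = -480.00, centroid at (50.00, 43.00).
hole 2: A = −π·19² = -1134.11, centroid at (90.00, 39.00).
ΣA = 11685.89 mm²
ΣAX̄ = (13300.00)(95.00) + (-480.00)(50.00) + (-1134.11)(90.00) = 1137429.65 mm³
ΣAȲ = (13300.00)(35.00) + (-480.00)(43.00) + (-1134.11)(39.00) = 400629.52 mm³
X̄ = 1137429.65 / 11685.89 = 97.33 mm
Ȳ = 400629.52 / 11685.89 = 34.28 mm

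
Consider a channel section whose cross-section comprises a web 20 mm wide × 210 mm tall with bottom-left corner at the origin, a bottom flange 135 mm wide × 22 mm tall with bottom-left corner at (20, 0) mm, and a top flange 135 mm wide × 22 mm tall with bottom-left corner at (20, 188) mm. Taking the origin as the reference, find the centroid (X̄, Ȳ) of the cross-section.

Part | A | x̄ᵢ | ȳᵢ | A·x̄ᵢ | A·ȳᵢ
web | 4200.00 | 10.00 | 105.00 | 42000.00 | 441000.00
bottom flange | 2970.00 | 87.50 | 11.00 | 259875.00 | 32670.00
top flange | 2970.00 | 87.50 | 199.00 | 259875.00 | 591030.00
Σ | 10140.00 |  |  | 561750.00 | 1064700.00
X̄ = 561750.00 / 10140.00 = 55.40 mm
Ȳ = 1064700.00 / 10140.00 = 105.00 mm

X̄ = 55.40 mm, Ȳ = 105.00 mm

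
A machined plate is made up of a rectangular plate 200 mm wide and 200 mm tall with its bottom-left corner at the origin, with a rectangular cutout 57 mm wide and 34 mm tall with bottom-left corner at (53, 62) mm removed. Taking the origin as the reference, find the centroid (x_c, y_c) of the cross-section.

plate: A = 200 × 200 = 40000.00, centroid at (100.00, 100.00).
hole: A = −(57 × 34) = -1938.00, centroid at (81.50, 79.00).
ΣA = 38062.00 mm²
ΣAx_c = (40000.00)(100.00) + (-1938.00)(81.50) = 3842053.00 mm³
ΣAy_c = (40000.00)(100.00) + (-1938.00)(79.00) = 3846898.00 mm³
x_c = 3842053.00 / 38062.00 = 100.94 mm
y_c = 3846898.00 / 38062.00 = 101.07 mm

x_c = 100.94 mm, y_c = 101.07 mm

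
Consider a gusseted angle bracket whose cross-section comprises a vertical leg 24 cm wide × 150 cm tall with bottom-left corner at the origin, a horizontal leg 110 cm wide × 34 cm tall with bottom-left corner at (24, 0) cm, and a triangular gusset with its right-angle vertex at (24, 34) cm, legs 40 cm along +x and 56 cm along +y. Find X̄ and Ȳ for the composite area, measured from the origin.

vertical leg: A = 24 × 150 = 3600.00, centroid at (12.00, 75.00).
horizontal leg: A = 110 × 34 = 3740.00, centroid at (79.00, 17.00).
gusset: A = ½·40·56 = 1120.00, centroid at (37.33, 52.67).
ΣA = 8460.00 cm²
ΣAX̄ = (3600.00)(12.00) + (3740.00)(79.00) + (1120.00)(37.33) = 380473.33 cm³
ΣAȲ = (3600.00)(75.00) + (3740.00)(17.00) + (1120.00)(52.67) = 392566.67 cm³
X̄ = 380473.33 / 8460.00 = 44.97 cm
Ȳ = 392566.67 / 8460.00 = 46.40 cm

X̄ = 44.97 cm, Ȳ = 46.40 cm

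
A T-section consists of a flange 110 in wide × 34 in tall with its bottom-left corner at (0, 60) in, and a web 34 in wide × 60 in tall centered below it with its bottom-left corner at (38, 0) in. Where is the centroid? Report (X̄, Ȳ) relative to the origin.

web: A = 34 × 60 = 2040.00, centroid at (55.00, 30.00).
flange: A = 110 × 34 = 3740.00, centroid at (55.00, 77.00).
ΣA = 5780.00 in², ΣAX̄ = 317900.00 in³, ΣAȲ = 349180.00 in³.
X̄ = 317900.00/5780.00 = 55.00 in; Ȳ = 349180.00/5780.00 = 60.41 in.

X̄ = 55.00 in, Ȳ = 60.41 in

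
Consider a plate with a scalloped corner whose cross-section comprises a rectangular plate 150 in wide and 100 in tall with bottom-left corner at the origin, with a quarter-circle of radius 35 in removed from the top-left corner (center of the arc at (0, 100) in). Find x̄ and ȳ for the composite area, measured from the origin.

plate: A = 150 × 100 = 15000.00, centroid at (75.00, 50.00).
removed quarter-circle: A = −¼π·35² = -962.11, centroid at (14.85, 85.15).
ΣA = 14037.89 in², ΣAx̄ = 1110708.33 in³, ΣAȳ = 668080.39 in³.
x̄ = 1110708.33/14037.89 = 79.12 in; ȳ = 668080.39/14037.89 = 47.59 in.

x̄ = 79.12 in, ȳ = 47.59 in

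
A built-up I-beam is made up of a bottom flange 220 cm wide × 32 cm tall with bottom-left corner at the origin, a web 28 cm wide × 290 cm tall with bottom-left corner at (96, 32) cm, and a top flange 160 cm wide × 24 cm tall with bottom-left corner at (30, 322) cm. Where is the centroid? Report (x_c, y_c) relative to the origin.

bottom flange: A = 220 × 32 = 7040.00, centroid at (110.00, 16.00).
web: A = 28 × 290 = 8120.00, centroid at (110.00, 177.00).
top flange: A = 160 × 24 = 3840.00, centroid at (110.00, 334.00).
ΣA = 19000.00 cm², ΣAx_c = 2090000.00 cm³, ΣAy_c = 2832440.00 cm³.
x_c = 2090000.00/19000.00 = 110.00 cm; y_c = 2832440.00/19000.00 = 149.08 cm.

x_c = 110.00 cm, y_c = 149.08 cm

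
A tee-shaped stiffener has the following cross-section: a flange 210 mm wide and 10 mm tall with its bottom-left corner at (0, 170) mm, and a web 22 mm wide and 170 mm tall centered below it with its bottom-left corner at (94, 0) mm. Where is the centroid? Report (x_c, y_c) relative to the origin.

web: A = 22 × 170 = 3740.00, centroid at (105.00, 85.00).
flange: A = 210 × 10 = 2100.00, centroid at (105.00, 175.00).
ΣA = 5840.00 mm²
ΣAx_c = (3740.00)(105.00) + (2100.00)(105.00) = 613200.00 mm³
ΣAy_c = (3740.00)(85.00) + (2100.00)(175.00) = 685400.00 mm³
x_c = 613200.00 / 5840.00 = 105.00 mm
y_c = 685400.00 / 5840.00 = 117.36 mm

x_c = 105.00 mm, y_c = 117.36 mm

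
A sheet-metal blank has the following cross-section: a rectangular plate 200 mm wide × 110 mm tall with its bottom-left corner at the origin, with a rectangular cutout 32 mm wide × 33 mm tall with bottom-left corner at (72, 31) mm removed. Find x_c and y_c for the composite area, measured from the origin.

x_c = 100.61 mm, y_c = 55.38 mm

Part | A | x̄ᵢ | ȳᵢ | A·x̄ᵢ | A·ȳᵢ
plate | 22000.00 | 100.00 | 55.00 | 2200000.00 | 1210000.00
hole | -1056.00 | 88.00 | 47.50 | -92928.00 | -50160.00
Σ | 20944.00 |  |  | 2107072.00 | 1159840.00
x_c = 2107072.00 / 20944.00 = 100.61 mm
y_c = 1159840.00 / 20944.00 = 55.38 mm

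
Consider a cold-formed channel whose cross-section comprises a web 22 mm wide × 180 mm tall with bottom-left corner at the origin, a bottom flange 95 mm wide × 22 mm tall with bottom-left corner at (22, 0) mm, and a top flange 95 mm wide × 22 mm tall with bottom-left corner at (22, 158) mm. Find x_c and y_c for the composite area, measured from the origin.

x_c = 41.04 mm, y_c = 90.00 mm

web: A = 22 × 180 = 3960.00, centroid at (11.00, 90.00).
bottom flange: A = 95 × 22 = 2090.00, centroid at (69.50, 11.00).
top flange: A = 95 × 22 = 2090.00, centroid at (69.50, 169.00).
ΣA = 8140.00 mm², ΣAx_c = 334070.00 mm³, ΣAy_c = 732600.00 mm³.
x_c = 334070.00/8140.00 = 41.04 mm; y_c = 732600.00/8140.00 = 90.00 mm.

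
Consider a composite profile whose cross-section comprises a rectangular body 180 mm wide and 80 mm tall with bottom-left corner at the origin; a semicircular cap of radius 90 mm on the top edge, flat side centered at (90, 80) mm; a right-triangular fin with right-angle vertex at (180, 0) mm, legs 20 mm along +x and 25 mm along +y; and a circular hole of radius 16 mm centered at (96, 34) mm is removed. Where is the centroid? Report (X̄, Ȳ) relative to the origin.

X̄ = 90.73 mm, Ȳ = 77.33 mm

Part | A | x̄ᵢ | ȳᵢ | A·x̄ᵢ | A·ȳᵢ
rectangular body | 14400.00 | 90.00 | 40.00 | 1296000.00 | 576000.00
semicircular top | 12723.45 | 90.00 | 118.20 | 1145110.52 | 1503876.02
triangular fin | 250.00 | 186.67 | 8.33 | 46666.67 | 2083.33
hole | -804.25 | 96.00 | 34.00 | -77207.78 | -27344.42
Σ | 26569.20 |  |  | 2410569.41 | 2054614.93
X̄ = 2410569.41 / 26569.20 = 90.73 mm
Ȳ = 2054614.93 / 26569.20 = 77.33 mm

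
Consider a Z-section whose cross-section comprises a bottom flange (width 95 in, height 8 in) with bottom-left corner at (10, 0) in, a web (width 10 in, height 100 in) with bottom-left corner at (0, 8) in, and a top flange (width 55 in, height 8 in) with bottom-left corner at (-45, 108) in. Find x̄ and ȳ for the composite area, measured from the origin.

Part | A | x̄ᵢ | ȳᵢ | A·x̄ᵢ | A·ȳᵢ
bottom flange | 760.00 | 57.50 | 4.00 | 43700.00 | 3040.00
web | 1000.00 | 5.00 | 58.00 | 5000.00 | 58000.00
top flange | 440.00 | -17.50 | 112.00 | -7700.00 | 49280.00
Σ | 2200.00 |  |  | 41000.00 | 110320.00
x̄ = 41000.00 / 2200.00 = 18.64 in
ȳ = 110320.00 / 2200.00 = 50.15 in

x̄ = 18.64 in, ȳ = 50.15 in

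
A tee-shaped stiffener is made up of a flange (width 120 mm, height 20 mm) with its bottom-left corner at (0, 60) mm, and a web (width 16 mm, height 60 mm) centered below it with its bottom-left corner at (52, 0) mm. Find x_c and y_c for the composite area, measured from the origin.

web: A = 16 × 60 = 960.00, centroid at (60.00, 30.00).
flange: A = 120 × 20 = 2400.00, centroid at (60.00, 70.00).
ΣA = 3360.00 mm²
ΣAx_c = (960.00)(60.00) + (2400.00)(60.00) = 201600.00 mm³
ΣAy_c = (960.00)(30.00) + (2400.00)(70.00) = 196800.00 mm³
x_c = 201600.00 / 3360.00 = 60.00 mm
y_c = 196800.00 / 3360.00 = 58.57 mm

x_c = 60.00 mm, y_c = 58.57 mm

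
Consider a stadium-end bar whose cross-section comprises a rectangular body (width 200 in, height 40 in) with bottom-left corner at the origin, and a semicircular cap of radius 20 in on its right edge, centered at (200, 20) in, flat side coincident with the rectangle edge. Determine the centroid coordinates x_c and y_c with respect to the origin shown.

rectangular body: A = 200 × 40 = 8000.00, centroid at (100.00, 20.00).
semicircular end: A = ½π·20² = 628.32, centroid at (208.49, 20.00).
ΣA = 8628.32 in²
ΣAx_c = (8000.00)(100.00) + (628.32)(208.49) = 930997.04 in³
ΣAy_c = (8000.00)(20.00) + (628.32)(20.00) = 172566.37 in³
x_c = 930997.04 / 8628.32 = 107.90 in
y_c = 172566.37 / 8628.32 = 20.00 in

x_c = 107.90 in, y_c = 20.00 in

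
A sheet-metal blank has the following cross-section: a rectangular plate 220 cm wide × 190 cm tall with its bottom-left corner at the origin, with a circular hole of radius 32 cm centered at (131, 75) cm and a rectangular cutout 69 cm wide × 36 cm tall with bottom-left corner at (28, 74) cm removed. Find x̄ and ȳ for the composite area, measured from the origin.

plate: A = 220 × 190 = 41800.00, centroid at (110.00, 95.00).
hole 1: A = −π·32² = -3216.99, centroid at (131.00, 75.00).
hole 2: A = −(69 × 36) = -2484.00, centroid at (62.50, 92.00).
ΣA = 36099.01 cm², ΣAx̄ = 4021324.20 cm³, ΣAȳ = 3501197.68 cm³.
x̄ = 4021324.20/36099.01 = 111.40 cm; ȳ = 3501197.68/36099.01 = 96.99 cm.

x̄ = 111.40 cm, ȳ = 96.99 cm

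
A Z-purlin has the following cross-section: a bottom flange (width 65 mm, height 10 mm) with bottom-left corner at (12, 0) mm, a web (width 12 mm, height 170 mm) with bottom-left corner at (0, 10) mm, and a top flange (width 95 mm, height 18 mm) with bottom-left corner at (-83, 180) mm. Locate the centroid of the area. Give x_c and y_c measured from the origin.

bottom flange: A = 65 × 10 = 650.00, centroid at (44.50, 5.00).
web: A = 12 × 170 = 2040.00, centroid at (6.00, 95.00).
top flange: A = 95 × 18 = 1710.00, centroid at (-35.50, 189.00).
ΣA = 4400.00 mm²
ΣAx_c = (650.00)(44.50) + (2040.00)(6.00) + (1710.00)(-35.50) = -19540.00 mm³
ΣAy_c = (650.00)(5.00) + (2040.00)(95.00) + (1710.00)(189.00) = 520240.00 mm³
x_c = -19540.00 / 4400.00 = -4.44 mm
y_c = 520240.00 / 4400.00 = 118.24 mm

x_c = -4.44 mm, y_c = 118.24 mm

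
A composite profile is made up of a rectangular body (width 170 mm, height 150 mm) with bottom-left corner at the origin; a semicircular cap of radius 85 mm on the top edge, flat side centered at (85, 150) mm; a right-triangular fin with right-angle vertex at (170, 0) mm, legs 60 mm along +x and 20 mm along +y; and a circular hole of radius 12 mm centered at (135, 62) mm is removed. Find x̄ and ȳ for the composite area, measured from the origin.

rectangular body: A = 170 × 150 = 25500.00, centroid at (85.00, 75.00).
semicircular top: A = ½π·85² = 11349.00, centroid at (85.00, 186.08).
triangular fin: A = ½·60·20 = 600.00, centroid at (190.00, 6.67).
hole: A = −π·12² = -452.39, centroid at (135.00, 62.00).
ΣA = 36996.61 mm², ΣAx̄ = 3185092.73 mm³, ΣAȳ = 4000219.05 mm³.
x̄ = 3185092.73/36996.61 = 86.09 mm; ȳ = 4000219.05/36996.61 = 108.12 mm.

x̄ = 86.09 mm, ȳ = 108.12 mm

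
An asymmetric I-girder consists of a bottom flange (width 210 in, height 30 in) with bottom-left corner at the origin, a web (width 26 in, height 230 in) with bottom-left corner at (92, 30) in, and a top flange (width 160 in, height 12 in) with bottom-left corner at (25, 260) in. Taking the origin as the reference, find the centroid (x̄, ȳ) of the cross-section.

x̄ = 105.00 in, ȳ = 103.68 in

bottom flange: A = 210 × 30 = 6300.00, centroid at (105.00, 15.00).
web: A = 26 × 230 = 5980.00, centroid at (105.00, 145.00).
top flange: A = 160 × 12 = 1920.00, centroid at (105.00, 266.00).
ΣA = 14200.00 in²
ΣAx̄ = (6300.00)(105.00) + (5980.00)(105.00) + (1920.00)(105.00) = 1491000.00 in³
ΣAȳ = (6300.00)(15.00) + (5980.00)(145.00) + (1920.00)(266.00) = 1472320.00 in³
x̄ = 1491000.00 / 14200.00 = 105.00 in
ȳ = 1472320.00 / 14200.00 = 103.68 in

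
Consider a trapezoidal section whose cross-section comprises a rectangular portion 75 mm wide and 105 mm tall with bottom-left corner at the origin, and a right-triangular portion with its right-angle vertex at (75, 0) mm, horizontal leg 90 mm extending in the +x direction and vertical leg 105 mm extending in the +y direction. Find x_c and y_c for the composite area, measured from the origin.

x_c = 62.81 mm, y_c = 45.94 mm

rectangular portion: A = 75 × 105 = 7875.00, centroid at (37.50, 52.50).
triangular portion: A = ½·90·105 = 4725.00, centroid at (105.00, 35.00).
ΣA = 12600.00 mm², ΣAx_c = 791437.50 mm³, ΣAy_c = 578812.50 mm³.
x_c = 791437.50/12600.00 = 62.81 mm; y_c = 578812.50/12600.00 = 45.94 mm.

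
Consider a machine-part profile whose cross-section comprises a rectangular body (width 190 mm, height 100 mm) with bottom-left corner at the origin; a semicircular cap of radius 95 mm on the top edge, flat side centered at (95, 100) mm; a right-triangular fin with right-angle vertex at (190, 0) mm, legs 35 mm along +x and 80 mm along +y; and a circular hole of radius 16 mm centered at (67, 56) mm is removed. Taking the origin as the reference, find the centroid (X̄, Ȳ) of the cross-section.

X̄ = 100.09 mm, Ȳ = 86.80 mm

rectangular body: A = 190 × 100 = 19000.00, centroid at (95.00, 50.00).
semicircular top: A = ½π·95² = 14176.44, centroid at (95.00, 140.32).
triangular fin: A = ½·35·80 = 1400.00, centroid at (201.67, 26.67).
hole: A = −π·16² = -804.25, centroid at (67.00, 56.00).
ΣA = 33772.19 mm², ΣAX̄ = 3380210.24 mm³, ΣAȲ = 2931522.48 mm³.
X̄ = 3380210.24/33772.19 = 100.09 mm; Ȳ = 2931522.48/33772.19 = 86.80 mm.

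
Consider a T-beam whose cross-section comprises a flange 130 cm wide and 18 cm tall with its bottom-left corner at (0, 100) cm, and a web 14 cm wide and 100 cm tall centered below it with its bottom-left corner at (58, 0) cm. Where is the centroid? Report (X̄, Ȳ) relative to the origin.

Part | A | x̄ᵢ | ȳᵢ | A·x̄ᵢ | A·ȳᵢ
web | 1400.00 | 65.00 | 50.00 | 91000.00 | 70000.00
flange | 2340.00 | 65.00 | 109.00 | 152100.00 | 255060.00
Σ | 3740.00 |  |  | 243100.00 | 325060.00
X̄ = 243100.00 / 3740.00 = 65.00 cm
Ȳ = 325060.00 / 3740.00 = 86.91 cm

X̄ = 65.00 cm, Ȳ = 86.91 cm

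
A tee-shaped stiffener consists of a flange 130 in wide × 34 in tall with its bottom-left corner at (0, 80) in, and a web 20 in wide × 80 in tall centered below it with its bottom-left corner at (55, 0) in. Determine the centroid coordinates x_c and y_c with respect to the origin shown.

x_c = 65.00 in, y_c = 81.85 in

Part | A | x̄ᵢ | ȳᵢ | A·x̄ᵢ | A·ȳᵢ
web | 1600.00 | 65.00 | 40.00 | 104000.00 | 64000.00
flange | 4420.00 | 65.00 | 97.00 | 287300.00 | 428740.00
Σ | 6020.00 |  |  | 391300.00 | 492740.00
x_c = 391300.00 / 6020.00 = 65.00 in
y_c = 492740.00 / 6020.00 = 81.85 in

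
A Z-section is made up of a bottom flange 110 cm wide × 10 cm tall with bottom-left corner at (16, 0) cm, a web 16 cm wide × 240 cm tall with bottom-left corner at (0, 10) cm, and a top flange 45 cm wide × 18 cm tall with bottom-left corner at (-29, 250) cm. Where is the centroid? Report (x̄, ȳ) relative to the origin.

x̄ = 18.01 cm, ȳ = 124.26 cm

bottom flange: A = 110 × 10 = 1100.00, centroid at (71.00, 5.00).
web: A = 16 × 240 = 3840.00, centroid at (8.00, 130.00).
top flange: A = 45 × 18 = 810.00, centroid at (-6.50, 259.00).
ΣA = 5750.00 cm², ΣAx̄ = 103555.00 cm³, ΣAȳ = 714490.00 cm³.
x̄ = 103555.00/5750.00 = 18.01 cm; ȳ = 714490.00/5750.00 = 124.26 cm.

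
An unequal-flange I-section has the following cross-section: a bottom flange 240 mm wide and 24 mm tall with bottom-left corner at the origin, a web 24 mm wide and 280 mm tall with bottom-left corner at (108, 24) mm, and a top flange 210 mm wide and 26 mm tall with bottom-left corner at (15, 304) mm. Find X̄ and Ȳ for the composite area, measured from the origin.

Part | A | x̄ᵢ | ȳᵢ | A·x̄ᵢ | A·ȳᵢ
bottom flange | 5760.00 | 120.00 | 12.00 | 691200.00 | 69120.00
web | 6720.00 | 120.00 | 164.00 | 806400.00 | 1102080.00
top flange | 5460.00 | 120.00 | 317.00 | 655200.00 | 1730820.00
Σ | 17940.00 |  |  | 2152800.00 | 2902020.00
X̄ = 2152800.00 / 17940.00 = 120.00 mm
Ȳ = 2902020.00 / 17940.00 = 161.76 mm

X̄ = 120.00 mm, Ȳ = 161.76 mm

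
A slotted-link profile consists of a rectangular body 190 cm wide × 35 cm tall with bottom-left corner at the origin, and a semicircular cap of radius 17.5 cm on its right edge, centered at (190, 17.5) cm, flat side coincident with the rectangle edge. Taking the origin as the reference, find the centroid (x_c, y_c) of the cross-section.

x_c = 101.91 cm, y_c = 17.50 cm

rectangular body: A = 190 × 35 = 6650.00, centroid at (95.00, 17.50).
semicircular end: A = ½π·17.5² = 481.06, centroid at (197.43, 17.50).
ΣA = 7131.06 cm², ΣAx_c = 726723.63 cm³, ΣAy_c = 124793.49 cm³.
x_c = 726723.63/7131.06 = 101.91 cm; y_c = 124793.49/7131.06 = 17.50 cm.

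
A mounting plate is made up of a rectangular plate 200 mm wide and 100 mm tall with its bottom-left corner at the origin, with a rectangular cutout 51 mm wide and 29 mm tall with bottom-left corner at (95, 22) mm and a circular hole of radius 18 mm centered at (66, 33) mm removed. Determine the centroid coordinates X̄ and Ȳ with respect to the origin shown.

X̄ = 100.25 mm, Ȳ = 52.13 mm

plate: A = 200 × 100 = 20000.00, centroid at (100.00, 50.00).
hole 1: A = −(51 × 29) = -1479.00, centroid at (120.50, 36.50).
hole 2: A = −π·18² = -1017.88, centroid at (66.00, 33.00).
ΣA = 17503.12 mm²
ΣAX̄ = (20000.00)(100.00) + (-1479.00)(120.50) + (-1017.88)(66.00) = 1754600.68 mm³
ΣAȲ = (20000.00)(50.00) + (-1479.00)(36.50) + (-1017.88)(33.00) = 912426.59 mm³
X̄ = 1754600.68 / 17503.12 = 100.25 mm
Ȳ = 912426.59 / 17503.12 = 52.13 mm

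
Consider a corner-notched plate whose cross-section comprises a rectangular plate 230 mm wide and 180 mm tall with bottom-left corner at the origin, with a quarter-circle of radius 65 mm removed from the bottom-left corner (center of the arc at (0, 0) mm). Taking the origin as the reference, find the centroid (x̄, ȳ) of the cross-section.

x̄ = 122.62 mm, ȳ = 95.44 mm

plate: A = 230 × 180 = 41400.00, centroid at (115.00, 90.00).
removed quarter-circle: A = −¼π·65² = -3318.31, centroid at (27.59, 27.59).
ΣA = 38081.69 mm², ΣAx̄ = 4669458.33 mm³, ΣAȳ = 3634458.33 mm³.
x̄ = 4669458.33/38081.69 = 122.62 mm; ȳ = 3634458.33/38081.69 = 95.44 mm.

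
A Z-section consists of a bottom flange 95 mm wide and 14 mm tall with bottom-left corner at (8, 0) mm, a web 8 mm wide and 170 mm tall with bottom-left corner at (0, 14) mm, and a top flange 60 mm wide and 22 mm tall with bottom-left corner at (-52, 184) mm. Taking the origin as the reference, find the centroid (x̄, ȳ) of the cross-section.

x̄ = 12.52 mm, ȳ = 100.09 mm

Part | A | x̄ᵢ | ȳᵢ | A·x̄ᵢ | A·ȳᵢ
bottom flange | 1330.00 | 55.50 | 7.00 | 73815.00 | 9310.00
web | 1360.00 | 4.00 | 99.00 | 5440.00 | 134640.00
top flange | 1320.00 | -22.00 | 195.00 | -29040.00 | 257400.00
Σ | 4010.00 |  |  | 50215.00 | 401350.00
x̄ = 50215.00 / 4010.00 = 12.52 mm
ȳ = 401350.00 / 4010.00 = 100.09 mm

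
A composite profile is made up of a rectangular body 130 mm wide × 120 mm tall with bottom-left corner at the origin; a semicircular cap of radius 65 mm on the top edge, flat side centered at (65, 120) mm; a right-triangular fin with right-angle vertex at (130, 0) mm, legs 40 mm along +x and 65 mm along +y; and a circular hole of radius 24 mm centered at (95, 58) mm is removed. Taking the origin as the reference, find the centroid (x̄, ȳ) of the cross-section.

x̄ = 67.19 mm, ȳ = 84.63 mm

rectangular body: A = 130 × 120 = 15600.00, centroid at (65.00, 60.00).
semicircular top: A = ½π·65² = 6636.61, centroid at (65.00, 147.59).
triangular fin: A = ½·40·65 = 1300.00, centroid at (143.33, 21.67).
hole: A = −π·24² = -1809.56, centroid at (95.00, 58.00).
ΣA = 21727.06 mm², ΣAx̄ = 1459805.32 mm³, ΣAȳ = 1838689.41 mm³.
x̄ = 1459805.32/21727.06 = 67.19 mm; ȳ = 1838689.41/21727.06 = 84.63 mm.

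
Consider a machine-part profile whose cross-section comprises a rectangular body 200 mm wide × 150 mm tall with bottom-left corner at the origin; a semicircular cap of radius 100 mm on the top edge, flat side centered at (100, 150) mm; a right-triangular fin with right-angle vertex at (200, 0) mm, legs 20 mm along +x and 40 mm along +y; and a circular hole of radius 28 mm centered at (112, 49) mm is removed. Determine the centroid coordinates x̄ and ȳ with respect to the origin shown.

x̄ = 100.30 mm, ȳ = 118.17 mm

rectangular body: A = 200 × 150 = 30000.00, centroid at (100.00, 75.00).
semicircular top: A = ½π·100² = 15707.96, centroid at (100.00, 192.44).
triangular fin: A = ½·20·40 = 400.00, centroid at (206.67, 13.33).
hole: A = −π·28² = -2463.01, centroid at (112.00, 49.00).
ΣA = 43644.95 mm²
ΣAx̄ = (30000.00)(100.00) + (15707.96)(100.00) + (400.00)(206.67) + (-2463.01)(112.00) = 4377606.03 mm³
ΣAȳ = (30000.00)(75.00) + (15707.96)(192.44) + (400.00)(13.33) + (-2463.01)(49.00) = 5157507.07 mm³
x̄ = 4377606.03 / 43644.95 = 100.30 mm
ȳ = 5157507.07 / 43644.95 = 118.17 mm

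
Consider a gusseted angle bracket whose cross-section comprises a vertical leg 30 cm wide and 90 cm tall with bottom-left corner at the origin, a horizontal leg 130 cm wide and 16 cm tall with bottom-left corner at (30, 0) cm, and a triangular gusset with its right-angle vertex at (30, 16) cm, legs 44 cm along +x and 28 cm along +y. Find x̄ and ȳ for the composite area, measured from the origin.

x̄ = 49.22 cm, ȳ = 28.49 cm

vertical leg: A = 30 × 90 = 2700.00, centroid at (15.00, 45.00).
horizontal leg: A = 130 × 16 = 2080.00, centroid at (95.00, 8.00).
gusset: A = ½·44·28 = 616.00, centroid at (44.67, 25.33).
ΣA = 5396.00 cm², ΣAx̄ = 265614.67 cm³, ΣAȳ = 153745.33 cm³.
x̄ = 265614.67/5396.00 = 49.22 cm; ȳ = 153745.33/5396.00 = 28.49 cm.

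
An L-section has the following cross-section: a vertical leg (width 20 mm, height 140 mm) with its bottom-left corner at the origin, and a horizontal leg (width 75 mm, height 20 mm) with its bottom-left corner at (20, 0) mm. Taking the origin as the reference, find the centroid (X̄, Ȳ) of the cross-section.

X̄ = 26.57 mm, Ȳ = 49.07 mm

vertical leg: A = 20 × 140 = 2800.00, centroid at (10.00, 70.00).
horizontal leg: A = 75 × 20 = 1500.00, centroid at (57.50, 10.00).
ΣA = 4300.00 mm², ΣAX̄ = 114250.00 mm³, ΣAȲ = 211000.00 mm³.
X̄ = 114250.00/4300.00 = 26.57 mm; Ȳ = 211000.00/4300.00 = 49.07 mm.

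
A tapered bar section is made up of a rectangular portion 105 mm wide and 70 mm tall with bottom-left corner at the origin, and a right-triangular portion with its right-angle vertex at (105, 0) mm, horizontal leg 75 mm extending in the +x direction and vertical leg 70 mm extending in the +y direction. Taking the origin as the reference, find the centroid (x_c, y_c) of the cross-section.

x_c = 72.89 mm, y_c = 31.93 mm

rectangular portion: A = 105 × 70 = 7350.00, centroid at (52.50, 35.00).
triangular portion: A = ½·75·70 = 2625.00, centroid at (130.00, 23.33).
ΣA = 9975.00 mm², ΣAx_c = 727125.00 mm³, ΣAy_c = 318500.00 mm³.
x_c = 727125.00/9975.00 = 72.89 mm; y_c = 318500.00/9975.00 = 31.93 mm.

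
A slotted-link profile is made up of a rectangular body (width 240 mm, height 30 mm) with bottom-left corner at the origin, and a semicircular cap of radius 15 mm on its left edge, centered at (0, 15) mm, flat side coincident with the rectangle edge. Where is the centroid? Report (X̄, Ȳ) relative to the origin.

X̄ = 114.09 mm, Ȳ = 15.00 mm

rectangular body: A = 240 × 30 = 7200.00, centroid at (120.00, 15.00).
semicircular end: A = ½π·15² = 353.43, centroid at (-6.37, 15.00).
ΣA = 7553.43 mm², ΣAX̄ = 861750.00 mm³, ΣAȲ = 113301.44 mm³.
X̄ = 861750.00/7553.43 = 114.09 mm; Ȳ = 113301.44/7553.43 = 15.00 mm.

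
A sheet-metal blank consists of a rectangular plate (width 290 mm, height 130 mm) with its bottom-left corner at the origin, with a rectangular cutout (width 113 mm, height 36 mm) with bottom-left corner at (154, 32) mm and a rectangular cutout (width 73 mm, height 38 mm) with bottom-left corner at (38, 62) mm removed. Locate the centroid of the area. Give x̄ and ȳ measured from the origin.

plate: A = 290 × 130 = 37700.00, centroid at (145.00, 65.00).
hole 1: A = −(113 × 36) = -4068.00, centroid at (210.50, 50.00).
hole 2: A = −(73 × 38) = -2774.00, centroid at (74.50, 81.00).
ΣA = 30858.00 mm²
ΣAx̄ = (37700.00)(145.00) + (-4068.00)(210.50) + (-2774.00)(74.50) = 4403523.00 mm³
ΣAȳ = (37700.00)(65.00) + (-4068.00)(50.00) + (-2774.00)(81.00) = 2022406.00 mm³
x̄ = 4403523.00 / 30858.00 = 142.70 mm
ȳ = 2022406.00 / 30858.00 = 65.54 mm

x̄ = 142.70 mm, ȳ = 65.54 mm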